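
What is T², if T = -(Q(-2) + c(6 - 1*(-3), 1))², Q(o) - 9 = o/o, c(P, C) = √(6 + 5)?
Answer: (10 + √11)⁴ ≈ 31447.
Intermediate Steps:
c(P, C) = √11
Q(o) = 10 (Q(o) = 9 + o/o = 9 + 1 = 10)
T = -(10 + √11)² ≈ -177.33
T² = (-(10 + √11)²)² = (10 + √11)⁴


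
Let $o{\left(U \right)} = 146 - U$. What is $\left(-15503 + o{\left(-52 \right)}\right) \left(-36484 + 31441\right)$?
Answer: $77183115$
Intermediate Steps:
$\left(-15503 + o{\left(-52 \right)}\right) \left(-36484 + 31441\right) = \left(-15503 + \left(146 - -52\right)\right) \left(-36484 + 31441\right) = \left(-15503 + \left(146 + 52\right)\right) \left(-5043\right) = \left(-15503 + 198\right) \left(-5043\right) = \left(-15305\right) \left(-5043\right) = 77183115$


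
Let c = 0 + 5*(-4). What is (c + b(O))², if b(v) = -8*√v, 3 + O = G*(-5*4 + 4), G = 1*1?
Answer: -816 + 320*I*√19 ≈ -816.0 + 1394.8*I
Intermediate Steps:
G = 1
O = -19 (O = -3 + 1*(-5*4 + 4) = -3 + 1*(-20 + 4) = -3 + 1*(-16) = -3 - 16 = -19)
c = -20 (c = 0 - 20 = -20)
(c + b(O))² = (-20 - 8*I*√19)²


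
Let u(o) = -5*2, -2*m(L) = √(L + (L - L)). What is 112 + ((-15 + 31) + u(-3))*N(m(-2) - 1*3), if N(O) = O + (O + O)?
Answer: 58 - 9*I*√2 ≈ 58.0 - 12.728*I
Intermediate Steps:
m(L) = -√L/2 (m(L) = -√(L + (L - L))/2 = -√(L + 0)/2 = -√L/2)
u(o) = -10
N(O) = 3*O (N(O) = O + 2*O = 3*O)
112 + ((-15 + 31) + u(-3))*N(m(-2) - 1*3) = 112 + ((-15 + 31) - 10)*(3*(-I*√2/2 - 1*3)) = 112 + (16 - 10)*(3*(-I*√2/2 - 3)) = 112 + 6*(3*(-I*√2/2 - 3)) = 112 + 6*(3*(-3 - I*√2/2)) = 112 + 6*(-9 - 3*I*√2/2) = 112 + (-54 - 9*I*√2) = 58 - 9*I*√2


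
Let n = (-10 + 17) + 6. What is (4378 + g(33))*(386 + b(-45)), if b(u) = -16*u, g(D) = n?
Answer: 4856446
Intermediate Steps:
n = 13 (n = 7 + 6 = 13)
g(D) = 13
(4378 + g(33))*(386 + b(-45)) = (4378 + 13)*(386 - 16*(-45)) = 4391*(386 + 720) = 4391*1106 = 4856446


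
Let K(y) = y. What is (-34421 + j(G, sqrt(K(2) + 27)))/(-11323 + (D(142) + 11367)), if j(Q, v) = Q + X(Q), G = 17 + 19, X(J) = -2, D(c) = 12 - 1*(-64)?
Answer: -34387/120 ≈ -286.56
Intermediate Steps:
D(c) = 76 (D(c) = 12 + 64 = 76)
G = 36
j(Q, v) = -2 + Q (j(Q, v) = Q - 2 = -2 + Q)
(-34421 + j(G, sqrt(K(2) + 27)))/(-11323 + (D(142) + 11367)) = (-34421 + (-2 + 36))/(-11323 + (76 + 11367)) = (-34421 + 34)/(-11323 + 11443) = -34387/120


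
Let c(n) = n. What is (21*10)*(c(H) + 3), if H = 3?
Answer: 1260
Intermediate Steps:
(21*10)*(c(H) + 3) = (21*10)*(3 + 3) = 210*6 = 1260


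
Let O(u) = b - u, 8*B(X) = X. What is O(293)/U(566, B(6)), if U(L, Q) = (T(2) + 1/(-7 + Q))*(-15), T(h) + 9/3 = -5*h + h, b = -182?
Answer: -2375/837 ≈ -2.8375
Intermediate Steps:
B(X) = X/8
T(h) = -3 - 4*h (T(h) = -3 + (-5*h + h) = -3 - 4*h)
O(u) = -182 - u
U(L, Q) = 165 - 15/(-7 + Q) (U(L, Q) = ((-3 - 4*2) + 1/(-7 + Q))*(-15) = ((-3 - 8) + 1/(-7 + Q))*(-15) = (-11 + 1/(-7 + Q))*(-15) = 165 - 15/(-7 + Q))
O(293)/U(566, B(6)) = (-182 - 1*293)/((15*(-78 + 11*((⅛)*6))/(-7 + (⅛)*6))) = (-182 - 293)/((15*(-78 + 11*(¾))/(-7 + ¾))) = -475*(-5/(12*(-78 + 33/4))) = -475/(15*(-4/25)*(-279/4)) = -475/837/5 = -475*5/837 = -2375/837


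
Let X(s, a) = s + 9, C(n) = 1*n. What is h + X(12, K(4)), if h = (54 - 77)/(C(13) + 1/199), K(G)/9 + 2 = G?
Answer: 49771/2588 ≈ 19.231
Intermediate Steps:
C(n) = n
K(G) = -18 + 9*G
h = -4577/2588 (h = (54 - 77)/(13 + 1/199) = -23/(13 + 1/199) = -23/2588/199 = -23*199/2588 = -4577/2588 ≈ -1.7685)
X(s, a) = 9 + s
h + X(12, K(4)) = -4577/2588 + (9 + 12) = -4577/2588 + 21 = 49771/2588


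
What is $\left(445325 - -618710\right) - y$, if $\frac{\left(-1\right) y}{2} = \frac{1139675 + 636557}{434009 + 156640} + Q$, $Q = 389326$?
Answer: $\frac{1088384786327}{590649} \approx 1.8427 \cdot 10^{6}$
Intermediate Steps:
$y = - \frac{459913577612}{590649}$ ($y = - 2 \left(\frac{1139675 + 636557}{434009 + 156640} + 389326\right) = - 2 \left(\frac{1776232}{590649} + 389326\right) = \left(-2\right) \frac{229956788806}{590649} = - \frac{459913577612}{590649} \approx -7.7866 \cdot 10^{5}$)
$\left(445325 - -618710\right) - y = \left(445325 - -618710\right) - - \frac{459913577612}{590649} = \left(445325 + 618710\right) + \frac{459913577612}{590649} = 1064035 + \frac{459913577612}{590649} = \frac{1088384786327}{590649}$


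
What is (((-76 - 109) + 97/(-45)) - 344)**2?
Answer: 571305604/2025 ≈ 2.8213e+5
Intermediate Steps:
(((-76 - 109) + 97/(-45)) - 344)**2 = ((-185 + 97*(-1/45)) - 344)**2 = ((-185 - 97/45) - 344)**2 = (-8422/45 - 344)**2 = (-23902/45)**2 = 571305604/2025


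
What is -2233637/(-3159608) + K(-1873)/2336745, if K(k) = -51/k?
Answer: 3258670484213751/4609576740344360 ≈ 0.70693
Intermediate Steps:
-2233637/(-3159608) + K(-1873)/2336745 = -2233637/(-3159608) - 51/(-1873)/2336745 = -2233637*(-1/3159608) - 51*(-1/1873)*(1/2336745) = 2233637/3159608 + (51/1873)*(1/2336745) = 2233637/3159608 + 17/1458907795 = 3258670484213751/4609576740344360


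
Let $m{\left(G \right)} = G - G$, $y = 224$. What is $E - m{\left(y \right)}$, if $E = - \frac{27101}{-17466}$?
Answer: $\frac{661}{426} \approx 1.5516$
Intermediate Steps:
$E = \frac{661}{426}$ ($E = \left(-27101\right) \left(- \frac{1}{17466}\right) = \frac{661}{426} \approx 1.5516$)
$m{\left(G \right)} = 0$
$E - m{\left(y \right)} = \frac{661}{426} - 0 = \frac{661}{426} + 0 = \frac{661}{426}$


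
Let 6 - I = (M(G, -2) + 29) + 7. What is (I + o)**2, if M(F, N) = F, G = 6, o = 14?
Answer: 484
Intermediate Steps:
I = -36 (I = 6 - ((6 + 29) + 7) = 6 - (35 + 7) = 6 - 1*42 = 6 - 42 = -36)
(I + o)**2 = (-36 + 14)**2 = (-22)**2 = 484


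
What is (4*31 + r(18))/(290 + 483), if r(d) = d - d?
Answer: 124/773 ≈ 0.16041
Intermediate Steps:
r(d) = 0
(4*31 + r(18))/(290 + 483) = (4*31 + 0)/(290 + 483) = (124 + 0)/773 = 124*(1/773) = 124/773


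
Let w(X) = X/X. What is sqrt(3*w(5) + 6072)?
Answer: 45*sqrt(3) ≈ 77.942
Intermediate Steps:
w(X) = 1
sqrt(3*w(5) + 6072) = sqrt(3*1 + 6072) = sqrt(3 + 6072) = sqrt(6075) = 45*sqrt(3)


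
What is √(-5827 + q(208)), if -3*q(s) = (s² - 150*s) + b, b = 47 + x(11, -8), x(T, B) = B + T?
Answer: I*√9865 ≈ 99.323*I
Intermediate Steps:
b = 50 (b = 47 + (-8 + 11) = 47 + 3 = 50)
q(s) = -50/3 + 50*s - s²/3 (q(s) = -((s² - 150*s) + 50)/3 = -(50 + s² - 150*s)/3 = -50/3 + 50*s - s²/3)
√(-5827 + q(208)) = √(-5827 + (-50/3 + 50*208 - ⅓*208²)) = √(-5827 + (-50/3 + 10400 - ⅓*43264)) = √(-5827 + (-50/3 + 10400 - 43264/3)) = √(-5827 - 4038) = √(-9865) = I*√9865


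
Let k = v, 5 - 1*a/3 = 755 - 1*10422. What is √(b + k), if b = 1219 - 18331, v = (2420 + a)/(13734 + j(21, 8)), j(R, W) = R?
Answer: 2*I*√809289606405/13755 ≈ 130.8*I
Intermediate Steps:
a = 29016 (a = 15 - 3*(755 - 1*10422) = 15 - 3*(755 - 10422) = 15 - 3*(-9667) = 15 + 29001 = 29016)
v = 31436/13755 (v = (2420 + 29016)/(13734 + 21) = 31436/13755 ≈ 2.2854)
k = 31436/13755 ≈ 2.2854
b = -17112
√(b + k) = √(-17112 + 31436/13755) = √(-235344124/13755) = 2*I*√809289606405/13755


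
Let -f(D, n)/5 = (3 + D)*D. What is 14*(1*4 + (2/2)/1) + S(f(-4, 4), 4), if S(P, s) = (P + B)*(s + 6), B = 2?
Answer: -110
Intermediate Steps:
f(D, n) = -5*D*(3 + D) (f(D, n) = -5*(3 + D)*D = -5*D*(3 + D))
S(P, s) = (2 + P)*(6 + s) (S(P, s) = (P + 2)*(s + 6) = (2 + P)*(6 + s))
14*(1*4 + (2/2)/1) + S(f(-4, 4), 4) = 14*(1*4 + (2/2)/1) + (12 + 2*4 + 6*(-5*(-4)*(3 - 4)) - 5*(-4)*(3 - 4)*4) = 14*(4 + (2*(1/2))*1) + (12 + 8 + 6*(-5*(-4)*(-1)) - 5*(-4)*(-1)*4) = 14*(4 + 1*1) + (12 + 8 + 6*(-20) - 20*4) = 14*(4 + 1) + (12 + 8 - 120 - 80) = 14*5 - 180 = 70 - 180 = -110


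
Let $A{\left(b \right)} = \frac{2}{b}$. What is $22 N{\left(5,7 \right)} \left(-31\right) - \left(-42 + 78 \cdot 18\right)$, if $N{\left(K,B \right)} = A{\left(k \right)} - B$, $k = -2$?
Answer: $4094$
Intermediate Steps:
$N{\left(K,B \right)} = -1 - B$ ($N{\left(K,B \right)} = \frac{2}{-2} - B = 2 \left(- \frac{1}{2}\right) - B = -1 - B$)
$22 N{\left(5,7 \right)} \left(-31\right) - \left(-42 + 78 \cdot 18\right) = 22 \left(-1 - 7\right) \left(-31\right) - \left(-42 + 78 \cdot 18\right) = 22 \left(-1 - 7\right) \left(-31\right) - \left(-42 + 1404\right) = 22 \left(-8\right) \left(-31\right) - 1362 = \left(-176\right) \left(-31\right) - 1362 = 5456 - 1362 = 4094$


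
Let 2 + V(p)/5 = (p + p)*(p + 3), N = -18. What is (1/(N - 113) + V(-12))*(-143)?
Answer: -20044167/131 ≈ -1.5301e+5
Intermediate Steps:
V(p) = -10 + 10*p*(3 + p) (V(p) = -10 + 5*((p + p)*(p + 3)) = -10 + 5*((2*p)*(3 + p)) = -10 + 5*(2*p*(3 + p)) = -10 + 10*p*(3 + p))
(1/(N - 113) + V(-12))*(-143) = (1/(-18 - 113) + (-10 + 10*(-12)**2 + 30*(-12)))*(-143) = (1/(-131) + (-10 + 10*144 - 360))*(-143) = (-1/131 + (-10 + 1440 - 360))*(-143) = (-1/131 + 1070)*(-143) = (140169/131)*(-143) = -20044167/131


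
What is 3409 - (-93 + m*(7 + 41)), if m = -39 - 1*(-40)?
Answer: 3454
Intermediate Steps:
m = 1 (m = -39 + 40 = 1)
3409 - (-93 + m*(7 + 41)) = 3409 - (-93 + 1*(7 + 41)) = 3409 - (-93 + 1*48) = 3409 - (-93 + 48) = 3409 - 1*(-45) = 3409 + 45 = 3454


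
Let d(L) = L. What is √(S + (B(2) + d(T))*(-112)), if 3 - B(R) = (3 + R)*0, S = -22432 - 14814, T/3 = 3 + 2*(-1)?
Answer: I*√37918 ≈ 194.73*I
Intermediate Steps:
T = 3 (T = 3*(3 + 2*(-1)) = 3*(3 - 2) = 3*1 = 3)
S = -37246
B(R) = 3 (B(R) = 3 - (3 + R)*0 = 3 - 1*0 = 3 + 0 = 3)
√(S + (B(2) + d(T))*(-112)) = √(-37246 + (3 + 3)*(-112)) = √(-37246 + 6*(-112)) = √(-37246 - 672) = √(-37918) = I*√37918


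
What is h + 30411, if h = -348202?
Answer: -317791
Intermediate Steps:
h + 30411 = -348202 + 30411 = -317791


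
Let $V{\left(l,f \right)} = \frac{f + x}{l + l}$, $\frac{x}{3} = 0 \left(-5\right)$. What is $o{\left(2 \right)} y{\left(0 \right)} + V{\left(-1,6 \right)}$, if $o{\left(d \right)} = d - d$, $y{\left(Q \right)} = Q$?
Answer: $-3$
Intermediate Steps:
$x = 0$ ($x = 3 \cdot 0 \left(-5\right) = 3 \cdot 0 = 0$)
$V{\left(l,f \right)} = \frac{f}{2 l}$ ($V{\left(l,f \right)} = \frac{f + 0}{l + l} = \frac{f}{2 l}$)
$o{\left(d \right)} = 0$
$o{\left(2 \right)} y{\left(0 \right)} + V{\left(-1,6 \right)} = 0 \cdot 0 + \frac{1}{2} \cdot 6 \frac{1}{-1} = 0 + \frac{1}{2} \cdot 6 \left(-1\right) = 0 - 3 = -3$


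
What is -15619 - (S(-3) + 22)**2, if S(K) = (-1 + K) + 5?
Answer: -16148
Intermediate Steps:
S(K) = 4 + K
-15619 - (S(-3) + 22)**2 = -15619 - ((4 - 3) + 22)**2 = -15619 - (1 + 22)**2 = -15619 - 1*23**2 = -15619 - 1*529 = -15619 - 529 = -16148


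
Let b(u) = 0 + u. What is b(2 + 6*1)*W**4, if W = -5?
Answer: 5000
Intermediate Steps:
b(u) = u
b(2 + 6*1)*W**4 = (2 + 6*1)*(-5)**4 = (2 + 6)*625 = 8*625 = 5000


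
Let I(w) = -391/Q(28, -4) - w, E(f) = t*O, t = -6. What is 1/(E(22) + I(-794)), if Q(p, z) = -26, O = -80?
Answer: 26/33515 ≈ 0.00077577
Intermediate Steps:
E(f) = 480 (E(f) = -6*(-80) = 480)
I(w) = 391/26 - w (I(w) = -391/(-26) - w = -391*(-1/26) - w = 391/26 - w)
1/(E(22) + I(-794)) = 1/(480 + (391/26 - 1*(-794))) = 1/(480 + (391/26 + 794)) = 1/(480 + 21035/26) = 1/(33515/26) = 26/33515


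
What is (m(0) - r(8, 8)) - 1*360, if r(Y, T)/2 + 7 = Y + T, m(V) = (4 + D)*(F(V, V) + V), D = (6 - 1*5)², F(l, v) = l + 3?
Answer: -363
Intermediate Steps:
F(l, v) = 3 + l
D = 1 (D = (6 - 5)² = 1² = 1)
m(V) = 15 + 10*V (m(V) = (4 + 1)*((3 + V) + V) = 5*(3 + 2*V) = 15 + 10*V)
r(Y, T) = -14 + 2*T + 2*Y (r(Y, T) = -14 + 2*(Y + T) = -14 + 2*(T + Y) = -14 + (2*T + 2*Y) = -14 + 2*T + 2*Y)
(m(0) - r(8, 8)) - 1*360 = ((15 + 10*0) - (-14 + 2*8 + 2*8)) - 1*360 = ((15 + 0) - (-14 + 16 + 16)) - 360 = (15 - 1*18) - 360 = (15 - 18) - 360 = -3 - 360 = -363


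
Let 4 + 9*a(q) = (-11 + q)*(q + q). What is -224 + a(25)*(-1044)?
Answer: -80960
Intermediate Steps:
a(q) = -4/9 + 2*q*(-11 + q)/9 (a(q) = -4/9 + ((-11 + q)*(q + q))/9 = -4/9 + ((-11 + q)*(2*q))/9 = -4/9 + (2*q*(-11 + q))/9 = -4/9 + 2*q*(-11 + q)/9)
-224 + a(25)*(-1044) = -224 + (-4/9 - 22/9*25 + (2/9)*25²)*(-1044) = -224 + (-4/9 - 550/9 + (2/9)*625)*(-1044) = -224 + (-4/9 - 550/9 + 1250/9)*(-1044) = -224 + (232/3)*(-1044) = -224 - 80736 = -80960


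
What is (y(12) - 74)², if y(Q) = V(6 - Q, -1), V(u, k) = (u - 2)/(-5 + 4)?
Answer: 4356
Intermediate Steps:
V(u, k) = 2 - u (V(u, k) = (-2 + u)/(-1) = (-2 + u)*(-1) = 2 - u)
y(Q) = -4 + Q (y(Q) = 2 - (6 - Q) = 2 + (-6 + Q) = -4 + Q)
(y(12) - 74)² = ((-4 + 12) - 74)² = (8 - 74)² = (-66)² = 4356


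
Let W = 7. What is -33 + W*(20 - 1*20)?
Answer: -33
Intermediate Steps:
-33 + W*(20 - 1*20) = -33 + 7*(20 - 1*20) = -33 + 7*(20 - 20) = -33 + 7*0 = -33 + 0 = -33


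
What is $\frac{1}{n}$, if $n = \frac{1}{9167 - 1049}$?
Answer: $8118$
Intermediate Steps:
$n = \frac{1}{8118} \approx 0.00012318$
$\frac{1}{n} = \frac{1}{\frac{1}{8118}} = 8118$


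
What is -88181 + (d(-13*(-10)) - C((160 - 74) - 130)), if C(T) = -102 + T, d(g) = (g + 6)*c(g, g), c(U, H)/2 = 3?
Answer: -87219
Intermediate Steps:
c(U, H) = 6 (c(U, H) = 2*3 = 6)
d(g) = 36 + 6*g (d(g) = (g + 6)*6 = (6 + g)*6 = 36 + 6*g)
-88181 + (d(-13*(-10)) - C((160 - 74) - 130)) = -88181 + ((36 + 6*(-13*(-10))) - (-102 + ((160 - 74) - 130))) = -88181 + ((36 + 6*130) - (-102 + (86 - 130))) = -88181 + ((36 + 780) - (-102 - 44)) = -88181 + (816 - 1*(-146)) = -88181 + (816 + 146) = -88181 + 962 = -87219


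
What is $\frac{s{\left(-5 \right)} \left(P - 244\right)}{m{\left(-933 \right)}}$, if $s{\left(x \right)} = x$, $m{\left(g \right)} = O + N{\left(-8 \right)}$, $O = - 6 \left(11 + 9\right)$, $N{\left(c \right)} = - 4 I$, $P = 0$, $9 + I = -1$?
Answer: $- \frac{61}{4} \approx -15.25$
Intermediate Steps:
$I = -10$ ($I = -9 - 1 = -10$)
$N{\left(c \right)} = 40$ ($N{\left(c \right)} = \left(-4\right) \left(-10\right) = 40$)
$O = -120$ ($O = \left(-6\right) 20 = -120$)
$m{\left(g \right)} = -80$ ($m{\left(g \right)} = -120 + 40 = -80$)
$\frac{s{\left(-5 \right)} \left(P - 244\right)}{m{\left(-933 \right)}} = \frac{\left(-5\right) \left(0 - 244\right)}{-80} = \left(-5\right) \left(-244\right) \left(- \frac{1}{80}\right) = 1220 \left(- \frac{1}{80}\right) = - \frac{61}{4}$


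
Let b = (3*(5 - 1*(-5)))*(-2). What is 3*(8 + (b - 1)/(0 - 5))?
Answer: 303/5 ≈ 60.600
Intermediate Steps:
b = -60 (b = (3*(5 + 5))*(-2) = (3*10)*(-2) = 30*(-2) = -60)
3*(8 + (b - 1)/(0 - 5)) = 3*(8 + (-60 - 1)/(0 - 5)) = 3*(8 - 61/(-5)) = 3*(8 - 61*(-⅕)) = 3*(8 + 61/5) = 3*(101/5) = 303/5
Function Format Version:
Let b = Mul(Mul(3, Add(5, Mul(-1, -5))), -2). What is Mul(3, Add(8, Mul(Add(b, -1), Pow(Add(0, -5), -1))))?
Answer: Rational(303, 5) ≈ 60.600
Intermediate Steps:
b = -60 (b = Mul(Mul(3, Add(5, 5)), -2) = Mul(Mul(3, 10), -2) = Mul(30, -2) = -60)
Mul(3, Add(8, Mul(Add(b, -1), Pow(Add(0, -5), -1)))) = Mul(3, Add(8, Mul(Add(-60, -1), Pow(Add(0, -5), -1)))) = Mul(3, Add(8, Mul(-61, Pow(-5, -1)))) = Mul(3, Add(8, Mul(-61, Rational(-1, 5)))) = Mul(3, Add(8, Rational(61, 5))) = Mul(3, Rational(101, 5)) = Rational(303, 5)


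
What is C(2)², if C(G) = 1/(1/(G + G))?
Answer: 16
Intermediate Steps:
C(G) = 2*G (C(G) = 1/(1/(2*G)) = 2*G)
C(2)² = (2*2)² = 4² = 16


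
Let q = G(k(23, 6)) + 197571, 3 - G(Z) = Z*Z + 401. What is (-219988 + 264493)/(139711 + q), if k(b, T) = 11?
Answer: 44505/336763 ≈ 0.13216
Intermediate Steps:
G(Z) = -398 - Z² (G(Z) = 3 - (Z*Z + 401) = 3 - (Z² + 401) = 3 - (401 + Z²) = 3 + (-401 - Z²) = -398 - Z²)
q = 197052 (q = (-398 - 1*11²) + 197571 = (-398 - 1*121) + 197571 = (-398 - 121) + 197571 = -519 + 197571 = 197052)
(-219988 + 264493)/(139711 + q) = (-219988 + 264493)/(139711 + 197052) = 44505/336763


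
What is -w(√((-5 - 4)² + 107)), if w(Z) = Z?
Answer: -2*√47 ≈ -13.711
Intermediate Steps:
-w(√((-5 - 4)² + 107)) = -√((-5 - 4)² + 107) = -√((-9)² + 107) = -√(81 + 107) = -√188 = -2*√47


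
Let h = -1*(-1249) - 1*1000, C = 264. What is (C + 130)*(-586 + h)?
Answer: -132778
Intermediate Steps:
h = 249 (h = 1249 - 1000 = 249)
(C + 130)*(-586 + h) = (264 + 130)*(-586 + 249) = 394*(-337) = -132778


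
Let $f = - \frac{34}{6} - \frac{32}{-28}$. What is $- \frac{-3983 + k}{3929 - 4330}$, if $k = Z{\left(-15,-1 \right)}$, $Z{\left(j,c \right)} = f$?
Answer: $- \frac{83738}{8421} \approx -9.944$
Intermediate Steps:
$f = - \frac{95}{21}$ ($f = \left(-34\right) \frac{1}{6} - - \frac{8}{7} = - \frac{17}{3} + \frac{8}{7} = - \frac{95}{21} \approx -4.5238$)
$Z{\left(j,c \right)} = - \frac{95}{21}$
$k = - \frac{95}{21} \approx -4.5238$
$- \frac{-3983 + k}{3929 - 4330} = - \frac{-3983 - \frac{95}{21}}{3929 - 4330} = - \frac{-83738}{21 \left(-401\right)} = - \frac{\left(-83738\right) \left(-1\right)}{21 \cdot 401} = \left(-1\right) \frac{83738}{8421} = - \frac{83738}{8421}$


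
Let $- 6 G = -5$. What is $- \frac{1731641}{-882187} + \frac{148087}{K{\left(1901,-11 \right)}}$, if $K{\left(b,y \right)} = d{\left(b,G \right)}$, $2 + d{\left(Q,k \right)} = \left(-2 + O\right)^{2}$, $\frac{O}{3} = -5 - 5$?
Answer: $\frac{132410163371}{901595114} \approx 146.86$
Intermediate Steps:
$G = \frac{5}{6}$ ($G = \left(- \frac{1}{6}\right) \left(-5\right) = \frac{5}{6} \approx 0.83333$)
$O = -30$ ($O = 3 \left(-5 - 5\right) = 3 \left(-10\right) = -30$)
$d{\left(Q,k \right)} = 1022$ ($d{\left(Q,k \right)} = -2 + \left(-2 - 30\right)^{2} = -2 + \left(-32\right)^{2} = -2 + 1024 = 1022$)
$K{\left(b,y \right)} = 1022$
$- \frac{1731641}{-882187} + \frac{148087}{K{\left(1901,-11 \right)}} = - \frac{1731641}{-882187} + \frac{148087}{1022} = \left(-1731641\right) \left(- \frac{1}{882187}\right) + 148087 \cdot \frac{1}{1022} = \frac{1731641}{882187} + \frac{148087}{1022} = \frac{132410163371}{901595114}$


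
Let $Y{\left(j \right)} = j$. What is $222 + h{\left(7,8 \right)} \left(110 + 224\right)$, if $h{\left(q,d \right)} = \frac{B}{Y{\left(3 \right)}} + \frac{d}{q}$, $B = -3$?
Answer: $\frac{1888}{7} \approx 269.71$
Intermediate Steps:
$h{\left(q,d \right)} = -1 + \frac{d}{q}$ ($h{\left(q,d \right)} = - \frac{3}{3} + \frac{d}{q} = \left(-3\right) \frac{1}{3} + \frac{d}{q} = -1 + \frac{d}{q}$)
$222 + h{\left(7,8 \right)} \left(110 + 224\right) = 222 + \frac{8 - 7}{7} \left(110 + 224\right) = 222 + \frac{8 - 7}{7} \cdot 334 = 222 + \frac{1}{7} \cdot 1 \cdot 334 = 222 + \frac{1}{7} \cdot 334 = 222 + \frac{334}{7} = \frac{1888}{7}$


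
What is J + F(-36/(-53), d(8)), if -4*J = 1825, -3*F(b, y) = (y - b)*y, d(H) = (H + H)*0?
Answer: -1825/4 ≈ -456.25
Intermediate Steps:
d(H) = 0 (d(H) = (2*H)*0 = 0)
F(b, y) = -y*(y - b)/3 (F(b, y) = -(y - b)*y/3 = -y*(y - b)/3)
J = -1825/4 (J = -¼*1825 = -1825/4 ≈ -456.25)
J + F(-36/(-53), d(8)) = -1825/4 + (⅓)*0*(-36/(-53) - 1*0) = -1825/4 + (⅓)*0*(-36*(-1/53) + 0) = -1825/4 + (⅓)*0*(36/53 + 0) = -1825/4 + (⅓)*0*(36/53) = -1825/4 + 0 = -1825/4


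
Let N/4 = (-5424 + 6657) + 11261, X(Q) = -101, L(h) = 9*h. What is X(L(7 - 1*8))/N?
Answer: -101/49976 ≈ -0.0020210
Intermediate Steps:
N = 49976 (N = 4*((-5424 + 6657) + 11261) = 4*(1233 + 11261) = 4*12494 = 49976)
X(L(7 - 1*8))/N = -101/49976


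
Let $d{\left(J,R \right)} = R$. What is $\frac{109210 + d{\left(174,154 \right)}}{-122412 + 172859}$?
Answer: $\frac{109364}{50447} \approx 2.1679$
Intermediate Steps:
$\frac{109210 + d{\left(174,154 \right)}}{-122412 + 172859} = \frac{109210 + 154}{-122412 + 172859} = \frac{109364}{50447}$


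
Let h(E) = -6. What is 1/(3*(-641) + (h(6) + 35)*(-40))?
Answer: -1/3083 ≈ -0.00032436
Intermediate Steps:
1/(3*(-641) + (h(6) + 35)*(-40)) = 1/(3*(-641) + (-6 + 35)*(-40)) = 1/(-1923 + 29*(-40)) = 1/(-1923 - 1160) = 1/(-3083) = -1/3083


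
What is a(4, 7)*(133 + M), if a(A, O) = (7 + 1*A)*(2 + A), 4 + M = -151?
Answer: -1452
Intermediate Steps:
M = -155 (M = -4 - 151 = -155)
a(A, O) = (2 + A)*(7 + A) (a(A, O) = (7 + A)*(2 + A) = (2 + A)*(7 + A))
a(4, 7)*(133 + M) = (14 + 4² + 9*4)*(133 - 155) = (14 + 16 + 36)*(-22) = 66*(-22) = -1452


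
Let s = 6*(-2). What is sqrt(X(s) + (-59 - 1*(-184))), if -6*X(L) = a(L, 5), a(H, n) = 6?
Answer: 2*sqrt(31) ≈ 11.136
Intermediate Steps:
s = -12
X(L) = -1 (X(L) = -1/6*6 = -1)
sqrt(X(s) + (-59 - 1*(-184))) = sqrt(-1 + (-59 - 1*(-184))) = sqrt(-1 + (-59 + 184)) = sqrt(-1 + 125) = sqrt(124) = 2*sqrt(31)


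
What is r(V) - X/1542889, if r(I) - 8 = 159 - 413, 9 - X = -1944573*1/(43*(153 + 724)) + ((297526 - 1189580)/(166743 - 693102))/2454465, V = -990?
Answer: -18491698542856483547558216/75169494276931538036865 ≈ -246.00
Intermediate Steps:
X = 2950731325190489426/48719962535821785 (X = 9 - (-1944573*1/(43*(153 + 724)) + ((297526 - 1189580)/(166743 - 693102))/2454465) = 9 - (-1944573/(43*877) - 892054/(-526359)*(1/2454465)) = 9 - (-1944573/37711 - 892054*(-1/526359)*(1/2454465)) = 9 - (-1944573*1/37711 + (892054/526359)*(1/2454465)) = 9 - (-1944573/37711 + 892054/1291929742935) = 9 - 1*(-2512251662368093361/48719962535821785) = 9 + 2512251662368093361/48719962535821785 = 2950731325190489426/48719962535821785 ≈ 60.565)
r(I) = -246 (r(I) = 8 + (159 - 413) = 8 - 254 = -246)
r(V) - X/1542889 = -246 - 2950731325190489426/(48719962535821785*1542889) = -246 - 1*2950731325190489426/75169494276931538036865 = -246 - 2950731325190489426/75169494276931538036865 = -18491698542856483547558216/75169494276931538036865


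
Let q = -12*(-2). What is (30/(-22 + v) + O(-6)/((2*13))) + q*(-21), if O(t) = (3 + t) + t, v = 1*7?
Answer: -13165/26 ≈ -506.35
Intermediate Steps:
q = 24
v = 7
O(t) = 3 + 2*t
(30/(-22 + v) + O(-6)/((2*13))) + q*(-21) = (30/(-22 + 7) + (3 + 2*(-6))/((2*13))) + 24*(-21) = (30/(-15) + (3 - 12)/26) - 504 = (30*(-1/15) - 9*1/26) - 504 = (-2 - 9/26) - 504 = -61/26 - 504 = -13165/26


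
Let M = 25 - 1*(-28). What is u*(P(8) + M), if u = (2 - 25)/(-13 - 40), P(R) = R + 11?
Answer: 1656/53 ≈ 31.245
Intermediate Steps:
P(R) = 11 + R
u = 23/53 (u = -23/(-53) = -23*(-1/53) = 23/53 ≈ 0.43396)
M = 53 (M = 25 + 28 = 53)
u*(P(8) + M) = 23*((11 + 8) + 53)/53 = 23*(19 + 53)/53 = (23/53)*72 = 1656/53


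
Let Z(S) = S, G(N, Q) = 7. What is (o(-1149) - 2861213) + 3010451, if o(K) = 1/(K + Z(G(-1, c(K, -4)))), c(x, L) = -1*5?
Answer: 170429795/1142 ≈ 1.4924e+5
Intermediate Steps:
c(x, L) = -5
o(K) = 1/(7 + K) (o(K) = 1/(K + 7) = 1/(7 + K))
(o(-1149) - 2861213) + 3010451 = (1/(7 - 1149) - 2861213) + 3010451 = (1/(-1142) - 2861213) + 3010451 = (-1/1142 - 2861213) + 3010451 = -3267505247/1142 + 3010451 = 170429795/1142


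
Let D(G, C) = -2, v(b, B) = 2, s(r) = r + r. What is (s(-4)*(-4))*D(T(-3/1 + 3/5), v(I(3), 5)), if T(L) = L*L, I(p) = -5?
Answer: -64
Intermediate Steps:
s(r) = 2*r
T(L) = L**2
(s(-4)*(-4))*D(T(-3/1 + 3/5), v(I(3), 5)) = ((2*(-4))*(-4))*(-2) = -8*(-4)*(-2) = 32*(-2) = -64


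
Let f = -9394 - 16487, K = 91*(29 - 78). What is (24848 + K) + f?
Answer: -5492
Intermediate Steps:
K = -4459 (K = 91*(-49) = -4459)
f = -25881
(24848 + K) + f = (24848 - 4459) - 25881 = 20389 - 25881 = -5492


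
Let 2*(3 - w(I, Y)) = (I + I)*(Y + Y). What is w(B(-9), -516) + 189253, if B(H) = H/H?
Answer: 190288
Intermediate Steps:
B(H) = 1
w(I, Y) = 3 - 2*I*Y (w(I, Y) = 3 - (I + I)*(Y + Y)/2 = 3 - 2*I*2*Y/2 = 3 - 2*I*Y)
w(B(-9), -516) + 189253 = (3 - 2*1*(-516)) + 189253 = (3 + 1032) + 189253 = 1035 + 189253 = 190288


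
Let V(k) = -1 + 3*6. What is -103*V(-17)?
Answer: -1751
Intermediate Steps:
V(k) = 17 (V(k) = -1 + 18 = 17)
-103*V(-17) = -103*17 = -1751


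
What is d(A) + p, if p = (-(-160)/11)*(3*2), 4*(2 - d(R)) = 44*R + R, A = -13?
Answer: 10363/44 ≈ 235.52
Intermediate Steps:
d(R) = 2 - 45*R/4 (d(R) = 2 - (44*R + R)/4 = 2 - 45*R/4)
p = 960/11 (p = -(-160)/11*6 = -10*(-16/11)*6 = (160/11)*6 = 960/11 ≈ 87.273)
d(A) + p = (2 - 45/4*(-13)) + 960/11 = (2 + 585/4) + 960/11 = 593/4 + 960/11 = 10363/44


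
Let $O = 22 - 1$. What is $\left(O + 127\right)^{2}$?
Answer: $21904$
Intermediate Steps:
$O = 21$ ($O = 22 - 1 = 21$)
$\left(O + 127\right)^{2} = \left(21 + 127\right)^{2} = 148^{2} = 21904$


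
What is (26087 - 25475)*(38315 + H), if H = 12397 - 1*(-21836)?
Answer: 44399376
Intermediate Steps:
H = 34233 (H = 12397 + 21836 = 34233)
(26087 - 25475)*(38315 + H) = (26087 - 25475)*(38315 + 34233) = 612*72548 = 44399376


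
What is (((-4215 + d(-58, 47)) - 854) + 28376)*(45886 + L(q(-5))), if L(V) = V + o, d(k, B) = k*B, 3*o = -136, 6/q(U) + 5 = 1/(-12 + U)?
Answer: 121701483233/129 ≈ 9.4342e+8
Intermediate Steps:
q(U) = 6/(-5 + 1/(-12 + U))
o = -136/3 (o = (⅓)*(-136) = -136/3 ≈ -45.333)
d(k, B) = B*k
L(V) = -136/3 + V (L(V) = V - 136/3 = -136/3 + V)
(((-4215 + d(-58, 47)) - 854) + 28376)*(45886 + L(q(-5))) = (((-4215 + 47*(-58)) - 854) + 28376)*(45886 + (-136/3 + 6*(12 - 1*(-5))/(-61 + 5*(-5)))) = (((-4215 - 2726) - 854) + 28376)*(45886 + (-136/3 + 6*(12 + 5)/(-61 - 25))) = ((-6941 - 854) + 28376)*(45886 + (-136/3 + 6*17/(-86))) = (-7795 + 28376)*(45886 + (-136/3 + 6*(-1/86)*17)) = 20581*(45886 + (-136/3 - 51/43)) = 20581*(45886 - 6001/129) = 20581*(5913293/129) = 121701483233/129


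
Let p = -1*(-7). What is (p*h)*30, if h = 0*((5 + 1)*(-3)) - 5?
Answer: -1050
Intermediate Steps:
p = 7
h = -5 (h = 0*(6*(-3)) - 5 = 0*(-18) - 5 = 0 - 5 = -5)
(p*h)*30 = (7*(-5))*30 = -35*30 = -1050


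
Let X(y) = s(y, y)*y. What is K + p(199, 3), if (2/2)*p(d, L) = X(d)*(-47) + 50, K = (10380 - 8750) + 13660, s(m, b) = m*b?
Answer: -370372813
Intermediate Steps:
s(m, b) = b*m
X(y) = y³ (X(y) = (y*y)*y = y²*y = y³)
K = 15290 (K = 1630 + 13660 = 15290)
p(d, L) = 50 - 47*d³ (p(d, L) = d³*(-47) + 50 = -47*d³ + 50 = 50 - 47*d³)
K + p(199, 3) = 15290 + (50 - 47*199³) = 15290 + (50 - 47*7880599) = 15290 + (50 - 370388153) = 15290 - 370388103 = -370372813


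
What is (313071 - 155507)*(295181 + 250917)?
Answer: 86045385272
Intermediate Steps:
(313071 - 155507)*(295181 + 250917) = 157564*546098 = 86045385272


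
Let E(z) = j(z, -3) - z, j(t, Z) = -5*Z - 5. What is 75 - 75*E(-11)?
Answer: -1500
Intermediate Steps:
j(t, Z) = -5 - 5*Z
E(z) = 10 - z (E(z) = (-5 - 5*(-3)) - z = (-5 + 15) - z = 10 - z)
75 - 75*E(-11) = 75 - 75*(10 - 1*(-11)) = 75 - 75*(10 + 11) = 75 - 75*21 = 75 - 1575 = -1500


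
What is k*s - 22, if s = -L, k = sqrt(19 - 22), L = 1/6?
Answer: -22 - I*sqrt(3)/6 ≈ -22.0 - 0.28868*I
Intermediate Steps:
L = 1/6 ≈ 0.16667
k = I*sqrt(3) (k = sqrt(-3) = I*sqrt(3) ≈ 1.732*I)
s = -1/6 (s = -1*1/6 = -1/6 ≈ -0.16667)
k*s - 22 = (I*sqrt(3))*(-1/6) - 22 = -I*sqrt(3)/6 - 22 = -22 - I*sqrt(3)/6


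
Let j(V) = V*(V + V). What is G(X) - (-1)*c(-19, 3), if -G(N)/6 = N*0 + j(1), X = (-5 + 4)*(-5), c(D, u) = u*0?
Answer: -12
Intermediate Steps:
j(V) = 2*V**2 (j(V) = V*(2*V) = 2*V**2)
c(D, u) = 0
X = 5 (X = -1*(-5) = 5)
G(N) = -12 (G(N) = -6*(N*0 + 2*1**2) = -6*(0 + 2*1) = -6*(0 + 2) = -6*2 = -12)
G(X) - (-1)*c(-19, 3) = -12 - (-1)*0 = -12 - 1*0 = -12 + 0 = -12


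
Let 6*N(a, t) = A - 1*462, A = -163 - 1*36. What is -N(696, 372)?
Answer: 661/6 ≈ 110.17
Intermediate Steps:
A = -199 (A = -163 - 36 = -199)
N(a, t) = -661/6 (N(a, t) = (-199 - 1*462)/6 = (-199 - 462)/6 = (⅙)*(-661) = -661/6)
-N(696, 372) = -1*(-661/6) = 661/6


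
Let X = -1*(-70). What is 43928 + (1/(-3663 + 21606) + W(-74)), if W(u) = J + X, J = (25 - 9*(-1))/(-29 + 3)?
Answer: 10262624464/233259 ≈ 43997.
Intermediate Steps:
X = 70
J = -17/13 (J = (25 + 9)/(-26) = 34*(-1/26) = -17/13 ≈ -1.3077)
W(u) = 893/13 (W(u) = -17/13 + 70 = 893/13)
43928 + (1/(-3663 + 21606) + W(-74)) = 43928 + (1/(-3663 + 21606) + 893/13) = 43928 + (1/17943 + 893/13) = 43928 + 16023112/233259 = 10262624464/233259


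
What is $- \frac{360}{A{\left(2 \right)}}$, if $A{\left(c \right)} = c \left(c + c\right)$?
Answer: $-45$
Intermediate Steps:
$A{\left(c \right)} = 2 c^{2}$ ($A{\left(c \right)} = c 2 c = 2 c^{2}$)
$- \frac{360}{A{\left(2 \right)}} = - \frac{360}{2 \cdot 2^{2}} = - \frac{360}{2 \cdot 4} = - \frac{360}{8} = \left(-360\right) \frac{1}{8} = -45$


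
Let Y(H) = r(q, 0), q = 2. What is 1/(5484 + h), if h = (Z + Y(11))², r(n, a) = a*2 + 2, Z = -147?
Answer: 1/26509 ≈ 3.7723e-5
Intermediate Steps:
r(n, a) = 2 + 2*a (r(n, a) = 2*a + 2 = 2 + 2*a)
Y(H) = 2 (Y(H) = 2 + 2*0 = 2 + 0 = 2)
h = 21025 (h = (-147 + 2)² = (-145)² = 21025)
1/(5484 + h) = 1/(5484 + 21025) = 1/26509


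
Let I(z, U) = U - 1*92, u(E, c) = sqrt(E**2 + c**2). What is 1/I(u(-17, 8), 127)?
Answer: 1/35 ≈ 0.028571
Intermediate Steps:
I(z, U) = -92 + U (I(z, U) = U - 92 = -92 + U)
1/I(u(-17, 8), 127) = 1/(-92 + 127) = 1/35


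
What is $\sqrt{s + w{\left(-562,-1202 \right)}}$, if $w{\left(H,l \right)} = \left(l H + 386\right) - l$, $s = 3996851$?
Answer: $7 \sqrt{95387} \approx 2161.9$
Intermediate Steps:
$w{\left(H,l \right)} = 386 - l + H l$ ($w{\left(H,l \right)} = \left(H l + 386\right) - l = \left(386 + H l\right) - l = 386 - l + H l$)
$\sqrt{s + w{\left(-562,-1202 \right)}} = \sqrt{3996851 - -677112} = \sqrt{3996851 + \left(386 + 1202 + 675524\right)} = \sqrt{3996851 + 677112} = \sqrt{4673963} = 7 \sqrt{95387}$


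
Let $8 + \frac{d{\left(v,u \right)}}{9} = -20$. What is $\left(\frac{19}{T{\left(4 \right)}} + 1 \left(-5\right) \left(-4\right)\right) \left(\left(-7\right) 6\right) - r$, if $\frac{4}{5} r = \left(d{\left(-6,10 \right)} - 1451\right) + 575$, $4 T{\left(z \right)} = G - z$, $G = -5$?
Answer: $\frac{2774}{3} \approx 924.67$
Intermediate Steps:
$d{\left(v,u \right)} = -252$ ($d{\left(v,u \right)} = -72 + 9 \left(-20\right) = -72 - 180 = -252$)
$T{\left(z \right)} = - \frac{5}{4} - \frac{z}{4}$ ($T{\left(z \right)} = \frac{-5 - z}{4} = - \frac{5}{4} - \frac{z}{4}$)
$r = -1410$ ($r = \frac{5 \left(\left(-252 - 1451\right) + 575\right)}{4} = \frac{5 \left(-1703 + 575\right)}{4} = \frac{5}{4} \left(-1128\right) = -1410$)
$\left(\frac{19}{T{\left(4 \right)}} + 1 \left(-5\right) \left(-4\right)\right) \left(\left(-7\right) 6\right) - r = \left(\frac{19}{- \frac{5}{4} - 1} + 1 \left(-5\right) \left(-4\right)\right) \left(\left(-7\right) 6\right) - -1410 = \left(\frac{19}{- \frac{5}{4} - 1} - -20\right) \left(-42\right) + 1410 = \left(\frac{19}{- \frac{9}{4}} + 20\right) \left(-42\right) + 1410 = \left(19 \left(- \frac{4}{9}\right) + 20\right) \left(-42\right) + 1410 = \left(- \frac{76}{9} + 20\right) \left(-42\right) + 1410 = \frac{104}{9} \left(-42\right) + 1410 = - \frac{1456}{3} + 1410 = \frac{2774}{3}$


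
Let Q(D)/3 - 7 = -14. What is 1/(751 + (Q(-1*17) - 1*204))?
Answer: 1/526 ≈ 0.0019011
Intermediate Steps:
Q(D) = -21 (Q(D) = 21 + 3*(-14) = 21 - 42 = -21)
1/(751 + (Q(-1*17) - 1*204)) = 1/(751 + (-21 - 1*204)) = 1/(751 + (-21 - 204)) = 1/(751 - 225) = 1/526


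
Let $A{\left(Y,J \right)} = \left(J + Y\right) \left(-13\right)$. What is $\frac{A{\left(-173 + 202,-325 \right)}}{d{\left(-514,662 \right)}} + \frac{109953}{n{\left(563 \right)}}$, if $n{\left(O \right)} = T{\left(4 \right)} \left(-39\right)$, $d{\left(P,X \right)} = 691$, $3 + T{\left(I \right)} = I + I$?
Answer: $- \frac{25075721}{44915} \approx -558.29$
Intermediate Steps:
$T{\left(I \right)} = -3 + 2 I$ ($T{\left(I \right)} = -3 + \left(I + I\right) = -3 + 2 I$)
$A{\left(Y,J \right)} = - 13 J - 13 Y$
$n{\left(O \right)} = -195$ ($n{\left(O \right)} = \left(-3 + 2 \cdot 4\right) \left(-39\right) = \left(-3 + 8\right) \left(-39\right) = 5 \left(-39\right) = -195$)
$\frac{A{\left(-173 + 202,-325 \right)}}{d{\left(-514,662 \right)}} + \frac{109953}{n{\left(563 \right)}} = \frac{\left(-13\right) \left(-325\right) - 13 \left(-173 + 202\right)}{691} + \frac{109953}{-195} = \left(4225 - 377\right) \frac{1}{691} + 109953 \left(- \frac{1}{195}\right) = \left(4225 - 377\right) \frac{1}{691} - \frac{36651}{65} = 3848 \cdot \frac{1}{691} - \frac{36651}{65} = \frac{3848}{691} - \frac{36651}{65} = - \frac{25075721}{44915}$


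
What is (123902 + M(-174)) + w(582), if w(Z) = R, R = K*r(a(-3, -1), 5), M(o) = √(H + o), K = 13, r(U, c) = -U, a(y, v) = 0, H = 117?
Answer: 123902 + I*√57 ≈ 1.239e+5 + 7.5498*I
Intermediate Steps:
M(o) = √(117 + o)
R = 0 (R = 13*(-1*0) = 13*0 = 0)
w(Z) = 0
(123902 + M(-174)) + w(582) = (123902 + √(117 - 174)) + 0 = (123902 + √(-57)) + 0 = (123902 + I*√57) + 0 = 123902 + I*√57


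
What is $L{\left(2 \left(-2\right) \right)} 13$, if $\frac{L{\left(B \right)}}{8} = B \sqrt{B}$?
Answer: $- 832 i \approx - 832.0 i$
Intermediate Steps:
$L{\left(B \right)} = 8 B^{\frac{3}{2}}$ ($L{\left(B \right)} = 8 B \sqrt{B} = 8 B^{\frac{3}{2}}$)
$L{\left(2 \left(-2\right) \right)} 13 = 8 \left(2 \left(-2\right)\right)^{\frac{3}{2}} \cdot 13 = 8 \left(-4\right)^{\frac{3}{2}} \cdot 13 = 8 \left(- 8 i\right) 13 = - 64 i 13 = - 832 i$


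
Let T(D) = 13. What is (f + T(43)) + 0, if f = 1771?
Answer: 1784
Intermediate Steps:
(f + T(43)) + 0 = (1771 + 13) + 0 = 1784 + 0 = 1784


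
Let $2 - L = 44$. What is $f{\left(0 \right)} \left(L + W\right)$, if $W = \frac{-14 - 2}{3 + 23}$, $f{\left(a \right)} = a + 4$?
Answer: $- \frac{2216}{13} \approx -170.46$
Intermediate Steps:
$L = -42$ ($L = 2 - 44 = -42$)
$f{\left(a \right)} = 4 + a$
$W = - \frac{8}{13}$ ($W = - \frac{16}{26} = \left(-16\right) \frac{1}{26} = - \frac{8}{13} \approx -0.61539$)
$f{\left(0 \right)} \left(L + W\right) = \left(4 + 0\right) \left(-42 - \frac{8}{13}\right) = 4 \left(- \frac{554}{13}\right) = - \frac{2216}{13}$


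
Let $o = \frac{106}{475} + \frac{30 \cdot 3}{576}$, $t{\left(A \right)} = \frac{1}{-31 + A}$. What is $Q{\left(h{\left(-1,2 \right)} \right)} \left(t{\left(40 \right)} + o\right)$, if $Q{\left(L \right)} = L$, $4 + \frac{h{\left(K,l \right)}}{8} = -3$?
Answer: $- \frac{469721}{17100} \approx -27.469$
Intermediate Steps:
$h{\left(K,l \right)} = -56$ ($h{\left(K,l \right)} = -32 + 8 \left(-3\right) = -32 - 24 = -56$)
$o = \frac{5767}{15200}$ ($o = 106 \cdot \frac{1}{475} + 90 \cdot \frac{1}{576} = \frac{106}{475} + \frac{5}{32} = \frac{5767}{15200} \approx 0.37941$)
$Q{\left(h{\left(-1,2 \right)} \right)} \left(t{\left(40 \right)} + o\right) = - 56 \left(\frac{1}{-31 + 40} + \frac{5767}{15200}\right) = - 56 \left(\frac{1}{9} + \frac{5767}{15200}\right) = \left(-56\right) \frac{67103}{136800} = - \frac{469721}{17100}$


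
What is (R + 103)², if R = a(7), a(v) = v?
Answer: 12100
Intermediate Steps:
R = 7
(R + 103)² = (7 + 103)² = 110² = 12100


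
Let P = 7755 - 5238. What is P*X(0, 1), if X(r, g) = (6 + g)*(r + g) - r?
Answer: 17619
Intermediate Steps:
X(r, g) = -r + (6 + g)*(g + r) (X(r, g) = (6 + g)*(g + r) - r = -r + (6 + g)*(g + r))
P = 2517
P*X(0, 1) = 2517*(1² + 5*0 + 6*1 + 1*0) = 2517*(1 + 0 + 6 + 0) = 2517*7 = 17619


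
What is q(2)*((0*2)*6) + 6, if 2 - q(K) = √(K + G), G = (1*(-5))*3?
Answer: 6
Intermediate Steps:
G = -15 (G = -5*3 = -15)
q(K) = 2 - √(-15 + K) (q(K) = 2 - √(K - 15) = 2 - √(-15 + K))
q(2)*((0*2)*6) + 6 = (2 - √(-15 + 2))*((0*2)*6) + 6 = (2 - √(-13))*(0*6) + 6 = (2 - I*√13)*0 + 6 = 0 + 6 = 6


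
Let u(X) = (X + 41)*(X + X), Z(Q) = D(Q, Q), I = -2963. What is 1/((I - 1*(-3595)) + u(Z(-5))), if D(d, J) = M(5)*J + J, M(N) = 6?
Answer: 1/212 ≈ 0.0047170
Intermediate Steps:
D(d, J) = 7*J (D(d, J) = 6*J + J = 7*J)
Z(Q) = 7*Q
u(X) = 2*X*(41 + X) (u(X) = (41 + X)*(2*X) = 2*X*(41 + X))
1/((I - 1*(-3595)) + u(Z(-5))) = 1/((-2963 - 1*(-3595)) + 2*(7*(-5))*(41 + 7*(-5))) = 1/((-2963 + 3595) + 2*(-35)*(41 - 35)) = 1/(632 + 2*(-35)*6) = 1/(632 - 420) = 1/212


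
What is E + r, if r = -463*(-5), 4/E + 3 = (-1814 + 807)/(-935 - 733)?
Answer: 9246383/3997 ≈ 2313.3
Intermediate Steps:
E = -6672/3997 (E = 4/(-3 + (-1814 + 807)/(-935 - 733)) = 4/(-3 - 1007/(-1668)) = 4/(-3 - 1007*(-1/1668)) = 4/(-3 + 1007/1668) = 4/(-3997/1668) = 4*(-1668/3997) = -6672/3997 ≈ -1.6693)
r = 2315
E + r = -6672/3997 + 2315 = 9246383/3997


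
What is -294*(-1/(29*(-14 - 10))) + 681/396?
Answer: 2483/1914 ≈ 1.2973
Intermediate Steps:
-294*(-1/(29*(-14 - 10))) + 681/396 = -294/((-24*(-29))) + 681*(1/396) = -294/696 + 227/132 = -294*1/696 + 227/132 = -49/116 + 227/132 = 2483/1914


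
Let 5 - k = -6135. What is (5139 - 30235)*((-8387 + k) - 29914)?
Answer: 807112456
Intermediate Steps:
k = 6140 (k = 5 - 1*(-6135) = 5 + 6135 = 6140)
(5139 - 30235)*((-8387 + k) - 29914) = (5139 - 30235)*((-8387 + 6140) - 29914) = -25096*(-2247 - 29914) = -25096*(-32161) = 807112456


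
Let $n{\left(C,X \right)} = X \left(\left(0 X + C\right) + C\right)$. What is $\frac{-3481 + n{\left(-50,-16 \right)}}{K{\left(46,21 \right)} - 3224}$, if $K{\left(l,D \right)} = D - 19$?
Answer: $\frac{209}{358} \approx 0.5838$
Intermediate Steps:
$n{\left(C,X \right)} = 2 C X$ ($n{\left(C,X \right)} = X \left(\left(0 + C\right) + C\right) = X \left(C + C\right) = X 2 C = 2 C X$)
$K{\left(l,D \right)} = -19 + D$
$\frac{-3481 + n{\left(-50,-16 \right)}}{K{\left(46,21 \right)} - 3224} = \frac{-3481 + 2 \left(-50\right) \left(-16\right)}{\left(-19 + 21\right) - 3224} = \frac{-3481 + 1600}{2 - 3224} = - \frac{1881}{-3222} = \left(-1881\right) \left(- \frac{1}{3222}\right) = \frac{209}{358}$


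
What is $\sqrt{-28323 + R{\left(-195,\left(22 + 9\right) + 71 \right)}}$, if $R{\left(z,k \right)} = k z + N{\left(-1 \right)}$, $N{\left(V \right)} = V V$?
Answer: $2 i \sqrt{12053} \approx 219.57 i$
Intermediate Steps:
$N{\left(V \right)} = V^{2}$
$R{\left(z,k \right)} = 1 + k z$ ($R{\left(z,k \right)} = k z + \left(-1\right)^{2} = k z + 1 = 1 + k z$)
$\sqrt{-28323 + R{\left(-195,\left(22 + 9\right) + 71 \right)}} = \sqrt{-28323 + \left(1 + \left(\left(22 + 9\right) + 71\right) \left(-195\right)\right)} = \sqrt{-28323 + \left(1 + \left(31 + 71\right) \left(-195\right)\right)} = \sqrt{-28323 + \left(1 + 102 \left(-195\right)\right)} = \sqrt{-28323 + \left(1 - 19890\right)} = \sqrt{-28323 - 19889} = \sqrt{-48212} = 2 i \sqrt{12053}$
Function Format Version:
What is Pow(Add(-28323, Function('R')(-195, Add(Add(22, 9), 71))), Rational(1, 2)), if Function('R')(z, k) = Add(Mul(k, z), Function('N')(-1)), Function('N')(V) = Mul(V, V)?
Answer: Mul(2, I, Pow(12053, Rational(1, 2))) ≈ Mul(219.57, I)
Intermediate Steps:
Function('N')(V) = Pow(V, 2)
Function('R')(z, k) = Add(1, Mul(k, z)) (Function('R')(z, k) = Add(Mul(k, z), Pow(-1, 2)) = Add(Mul(k, z), 1) = Add(1, Mul(k, z)))
Pow(Add(-28323, Function('R')(-195, Add(Add(22, 9), 71))), Rational(1, 2)) = Pow(Add(-28323, Add(1, Mul(Add(Add(22, 9), 71), -195))), Rational(1, 2)) = Pow(Add(-28323, Add(1, Mul(Add(31, 71), -195))), Rational(1, 2)) = Pow(Add(-28323, Add(1, Mul(102, -195))), Rational(1, 2)) = Pow(Add(-28323, Add(1, -19890)), Rational(1, 2)) = Pow(Add(-28323, -19889), Rational(1, 2)) = Pow(-48212, Rational(1, 2)) = Mul(2, I, Pow(12053, Rational(1, 2)))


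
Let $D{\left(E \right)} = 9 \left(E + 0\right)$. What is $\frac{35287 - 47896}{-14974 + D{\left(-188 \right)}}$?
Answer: $\frac{12609}{16666} \approx 0.75657$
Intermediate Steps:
$D{\left(E \right)} = 9 E$
$\frac{35287 - 47896}{-14974 + D{\left(-188 \right)}} = \frac{35287 - 47896}{-14974 + 9 \left(-188\right)} = - \frac{12609}{-14974 - 1692} = - \frac{12609}{-16666} = \left(-12609\right) \left(- \frac{1}{16666}\right) = \frac{12609}{16666}$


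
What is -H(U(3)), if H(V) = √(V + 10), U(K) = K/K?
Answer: -√11 ≈ -3.3166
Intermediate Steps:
U(K) = 1
H(V) = √(10 + V)
-H(U(3)) = -√(10 + 1) = -√11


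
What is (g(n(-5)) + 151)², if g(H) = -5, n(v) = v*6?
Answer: 21316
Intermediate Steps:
n(v) = 6*v
(g(n(-5)) + 151)² = (-5 + 151)² = 146² = 21316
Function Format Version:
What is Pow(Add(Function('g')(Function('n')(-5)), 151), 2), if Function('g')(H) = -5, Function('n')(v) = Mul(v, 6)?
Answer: 21316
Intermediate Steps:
Function('n')(v) = Mul(6, v)
Pow(Add(Function('g')(Function('n')(-5)), 151), 2) = Pow(Add(-5, 151), 2) = Pow(146, 2) = 21316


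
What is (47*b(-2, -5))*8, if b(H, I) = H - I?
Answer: 1128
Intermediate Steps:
(47*b(-2, -5))*8 = (47*(-2 - 1*(-5)))*8 = (47*(-2 + 5))*8 = (47*3)*8 = 141*8 = 1128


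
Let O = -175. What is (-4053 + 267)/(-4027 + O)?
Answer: 1893/2101 ≈ 0.90100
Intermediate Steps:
(-4053 + 267)/(-4027 + O) = (-4053 + 267)/(-4027 - 175) = -3786/(-4202) = -3786*(-1/4202) = 1893/2101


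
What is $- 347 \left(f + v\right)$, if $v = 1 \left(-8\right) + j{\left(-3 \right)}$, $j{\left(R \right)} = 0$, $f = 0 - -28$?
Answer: $-6940$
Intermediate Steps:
$f = 28$ ($f = 0 + 28 = 28$)
$v = -8$ ($v = 1 \left(-8\right) + 0 = -8 + 0 = -8$)
$- 347 \left(f + v\right) = - 347 \left(28 - 8\right) = \left(-347\right) 20 = -6940$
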